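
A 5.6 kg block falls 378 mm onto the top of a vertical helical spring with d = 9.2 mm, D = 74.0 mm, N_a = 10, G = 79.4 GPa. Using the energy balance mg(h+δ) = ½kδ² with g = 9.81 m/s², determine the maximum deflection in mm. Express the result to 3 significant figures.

k = Gd⁴/(8D³N_a) = (79.4×10³)(9.2⁴)/(8·74.0³·10) = 17.546 N/mm
W = mg = 5.6 × 9.81 = 54.936 N
½kδ² − Wδ − Wh = 0 → δ = (W + √(W² + 2kWh))/k
δ = (54.936 + √(3018 + 728728))/17.546 = (54.936 + 855.42)/17.546 = 51.883 mm

51.9 mm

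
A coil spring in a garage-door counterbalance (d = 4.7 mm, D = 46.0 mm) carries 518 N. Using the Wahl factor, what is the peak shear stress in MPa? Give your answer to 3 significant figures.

671 MPa

Spring index C = D/d = 46.0/4.7 = 9.7872
K_W = (4C−1)/(4C−4) + 0.615/C = 38.149/35.149 + 0.0628 = 1.1482
τ₀ = 8FD/(πd³) = 8·518·46.0/(π·4.7³) = 190624/326.17 = 584.43 MPa
τ_max = K·τ₀ = 1.1482 × 584.43 = 671.04 MPa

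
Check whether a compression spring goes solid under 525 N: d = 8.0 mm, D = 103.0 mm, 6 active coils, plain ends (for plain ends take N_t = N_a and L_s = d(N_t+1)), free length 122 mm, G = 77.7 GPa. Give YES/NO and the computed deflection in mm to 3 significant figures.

YES, δ = 86.5 mm

k = Gd⁴/(8D³N_a) = (77.7×10³)(8.0⁴)/(8·103.0³·6) = 6.0678 N/mm
N_t = 6; L_s = 8.0·7 = 56 mm; δ_solid = L₀ − L_s = 122 − 56 = 66 mm
δ = F/k = 525/6.0678 = 86.523 mm
δ ≥ δ_solid → spring goes solid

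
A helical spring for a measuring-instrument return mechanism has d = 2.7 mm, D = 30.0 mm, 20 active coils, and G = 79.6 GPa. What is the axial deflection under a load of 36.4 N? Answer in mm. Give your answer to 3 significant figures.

37.2 mm

k = Gd⁴/(8D³N_a) = (79.6×10³)(2.7⁴)/(8·30.0³·20) = 0.97923 N/mm
δ = F/k = 36.4 / 0.97923 = 37.172 mm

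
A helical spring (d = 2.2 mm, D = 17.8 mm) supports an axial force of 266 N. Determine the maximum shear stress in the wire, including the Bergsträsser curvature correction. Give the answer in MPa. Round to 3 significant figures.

1330 MPa

Spring index C = D/d = 17.8/2.2 = 8.0909
K_B = (4C+2)/(4C−3) = 34.364/29.364 = 1.1703
τ₀ = 8FD/(πd³) = 8·266·17.8/(π·2.2³) = 37878.4/33.452 = 1132.3 MPa
τ_max = K·τ₀ = 1.1703 × 1132.3 = 1325.1 MPa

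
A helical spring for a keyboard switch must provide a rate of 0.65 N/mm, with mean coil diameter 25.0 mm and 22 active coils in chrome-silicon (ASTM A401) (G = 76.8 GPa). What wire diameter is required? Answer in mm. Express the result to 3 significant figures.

d = (8D³N_a·k / G)^(1/4) = (8·25.0³·22·0.65 / (76.8×10³))^0.25
  = (23.275)^0.25 = 2.1964 mm

2.20 mm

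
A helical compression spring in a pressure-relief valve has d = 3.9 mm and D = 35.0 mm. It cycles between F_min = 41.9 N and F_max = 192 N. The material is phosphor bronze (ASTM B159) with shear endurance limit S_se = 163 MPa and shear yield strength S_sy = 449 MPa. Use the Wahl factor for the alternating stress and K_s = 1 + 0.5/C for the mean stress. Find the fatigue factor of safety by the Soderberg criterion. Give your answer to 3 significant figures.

0.821

C = D/d = 35.0/3.9 = 8.9744; K_W = (4C−1)/(4C−4)+0.615/C = 1.1626; K_s = 1+0.5/C = 1.0557
F_a = (F_max−F_min)/2 = 75.05 N; F_m = (F_max+F_min)/2 = 116.95 N
τ_a = K_W·8F_aD/(πd³) = 1.1626 × 112.76 = 131.1 MPa
τ_m = K_s·8F_mD/(πd³) = 1.0557 × 175.72 = 185.51 MPa
Soderberg: 1/n_f = τ_a/S_se + τ_m/S_sy = 131.1/163 + 185.51/449 = 0.80427 + 0.41316 = 1.2174
n_f = 1/1.2174 = 0.8214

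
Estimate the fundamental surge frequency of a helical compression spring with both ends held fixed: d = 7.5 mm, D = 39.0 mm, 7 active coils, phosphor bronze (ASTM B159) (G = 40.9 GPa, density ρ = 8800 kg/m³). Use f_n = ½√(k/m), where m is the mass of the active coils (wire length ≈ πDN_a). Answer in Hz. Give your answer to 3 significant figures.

k = Gd⁴/(8D³N_a) = (40.9×10³)(7.5⁴)/(8·39.0³·7) = 38.957 N/mm = 38957 N/m
Wire length L = πDN_a = π·39.0·7 = 857.65 mm
m = ρ·(πd²/4)·L = 8800 × 44.179×10⁻⁶ m² × 0.85765 m = 0.33343 kg
f_n = ½√(k/m) = 0.5·√(38957/0.33343) = 0.5·√(1.1684e+05) = 170.91 Hz

171 Hz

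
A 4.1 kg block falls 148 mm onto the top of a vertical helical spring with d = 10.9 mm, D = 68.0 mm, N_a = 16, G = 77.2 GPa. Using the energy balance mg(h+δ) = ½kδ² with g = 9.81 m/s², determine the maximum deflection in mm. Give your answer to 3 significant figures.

22.5 mm

k = Gd⁴/(8D³N_a) = (77.2×10³)(10.9⁴)/(8·68.0³·16) = 27.076 N/mm
W = mg = 4.1 × 9.81 = 40.221 N
½kδ² − Wδ − Wh = 0 → δ = (W + √(W² + 2kWh))/k
δ = (40.221 + √(1617.7 + 322353))/27.076 = (40.221 + 569.18)/27.076 = 22.507 mm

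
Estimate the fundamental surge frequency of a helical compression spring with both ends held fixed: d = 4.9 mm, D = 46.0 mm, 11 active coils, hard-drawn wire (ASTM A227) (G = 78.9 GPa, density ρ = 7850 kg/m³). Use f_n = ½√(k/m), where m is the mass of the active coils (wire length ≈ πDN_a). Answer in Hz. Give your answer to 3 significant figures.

k = Gd⁴/(8D³N_a) = (78.9×10³)(4.9⁴)/(8·46.0³·11) = 5.3101 N/mm = 5310.1 N/m
Wire length L = πDN_a = π·46.0·11 = 1589.6 mm
m = ρ·(πd²/4)·L = 7850 × 18.857×10⁻⁶ m² × 1.5896 m = 0.23532 kg
f_n = ½√(k/m) = 0.5·√(5310.1/0.23532) = 0.5·√(22566) = 75.11 Hz

75.1 Hz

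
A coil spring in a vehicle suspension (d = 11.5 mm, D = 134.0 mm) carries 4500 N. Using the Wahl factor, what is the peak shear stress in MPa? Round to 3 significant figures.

Spring index C = D/d = 134.0/11.5 = 11.6522
K_W = (4C−1)/(4C−4) + 0.615/C = 45.609/42.609 + 0.0528 = 1.1232
τ₀ = 8FD/(πd³) = 8·4500·134.0/(π·11.5³) = 4.824e+06/4778 = 1009.6 MPa
τ_max = K·τ₀ = 1.1232 × 1009.6 = 1134 MPa

1130 MPa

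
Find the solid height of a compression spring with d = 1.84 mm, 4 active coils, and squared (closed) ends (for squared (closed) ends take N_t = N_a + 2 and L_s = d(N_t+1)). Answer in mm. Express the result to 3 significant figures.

12.9 mm

squared (closed) ends: N_t = N_a + 2 = 4 + 2 = 6
L_s = d·(N_t+1) = 1.84 × 7 = 12.88 mm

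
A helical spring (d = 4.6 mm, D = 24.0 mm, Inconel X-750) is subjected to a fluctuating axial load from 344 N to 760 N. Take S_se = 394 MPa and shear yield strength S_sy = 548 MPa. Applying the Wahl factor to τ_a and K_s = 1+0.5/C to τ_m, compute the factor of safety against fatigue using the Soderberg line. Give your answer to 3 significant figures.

0.891

C = D/d = 24.0/4.6 = 5.2174; K_W = (4C−1)/(4C−4)+0.615/C = 1.2957; K_s = 1+0.5/C = 1.0958
F_a = (F_max−F_min)/2 = 208 N; F_m = (F_max+F_min)/2 = 552 N
τ_a = K_W·8F_aD/(πd³) = 1.2957 × 130.6 = 169.22 MPa
τ_m = K_s·8F_mD/(πd³) = 1.0958 × 346.59 = 379.81 MPa
Soderberg: 1/n_f = τ_a/S_se + τ_m/S_sy = 169.22/394 + 379.81/548 = 0.42949 + 0.69308 = 1.1226
n_f = 1/1.1226 = 0.8908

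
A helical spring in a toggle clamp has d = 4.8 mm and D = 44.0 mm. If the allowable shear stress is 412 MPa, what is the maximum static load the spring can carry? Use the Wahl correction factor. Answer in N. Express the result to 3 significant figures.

C = D/d = 44.0/4.8 = 9.1667
K_W = (4C−1)/(4C−4) + 0.615/C = 35.667/32.667 + 0.0671 = 1.1589
τ_max = K·8FD/(πd³) → F_max = τ_allow·πd³/(8DK)
F_max = 412·π·4.8³/(8·44.0·1.1589) = 1.4314e+05/407.94 = 350.89 N

351 N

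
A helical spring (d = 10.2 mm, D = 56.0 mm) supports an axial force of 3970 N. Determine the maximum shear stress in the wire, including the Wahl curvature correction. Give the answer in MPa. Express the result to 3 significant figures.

682 MPa

Spring index C = D/d = 56.0/10.2 = 5.4902
K_W = (4C−1)/(4C−4) + 0.615/C = 20.961/17.961 + 0.1120 = 1.2790
τ₀ = 8FD/(πd³) = 8·3970·56.0/(π·10.2³) = 1.77856e+06/3333.9 = 533.48 MPa
τ_max = K·τ₀ = 1.2790 × 533.48 = 682.35 MPa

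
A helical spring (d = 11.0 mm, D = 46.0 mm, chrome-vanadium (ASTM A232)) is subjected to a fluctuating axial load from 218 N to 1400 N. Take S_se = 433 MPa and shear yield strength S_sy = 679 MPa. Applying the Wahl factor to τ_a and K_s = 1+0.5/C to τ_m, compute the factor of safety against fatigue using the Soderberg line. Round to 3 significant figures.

3.53

C = D/d = 46.0/11.0 = 4.1818; K_W = (4C−1)/(4C−4)+0.615/C = 1.3828; K_s = 1+0.5/C = 1.1196
F_a = (F_max−F_min)/2 = 591 N; F_m = (F_max+F_min)/2 = 809 N
τ_a = K_W·8F_aD/(πd³) = 1.3828 × 52.012 = 71.922 MPa
τ_m = K_s·8F_mD/(πd³) = 1.1196 × 71.198 = 79.711 MPa
Soderberg: 1/n_f = τ_a/S_se + τ_m/S_sy = 71.922/433 + 79.711/679 = 0.16610 + 0.11739 = 0.2835
n_f = 1/0.2835 = 3.527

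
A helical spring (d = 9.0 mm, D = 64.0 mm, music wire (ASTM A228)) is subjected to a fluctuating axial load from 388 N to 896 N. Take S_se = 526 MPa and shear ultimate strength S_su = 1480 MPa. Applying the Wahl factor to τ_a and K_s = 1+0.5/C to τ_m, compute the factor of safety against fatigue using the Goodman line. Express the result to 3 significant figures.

4.27

C = D/d = 64.0/9.0 = 7.1111; K_W = (4C−1)/(4C−4)+0.615/C = 1.2092; K_s = 1+0.5/C = 1.0703
F_a = (F_max−F_min)/2 = 254 N; F_m = (F_max+F_min)/2 = 642 N
τ_a = K_W·8F_aD/(πd³) = 1.2092 × 56.784 = 68.664 MPa
τ_m = K_s·8F_mD/(πd³) = 1.0703 × 143.53 = 153.62 MPa
Goodman: 1/n_f = τ_a/S_se + τ_m/S_su = 68.664/526 + 153.62/1480 = 0.13054 + 0.10380 = 0.23433
n_f = 1/0.23433 = 4.267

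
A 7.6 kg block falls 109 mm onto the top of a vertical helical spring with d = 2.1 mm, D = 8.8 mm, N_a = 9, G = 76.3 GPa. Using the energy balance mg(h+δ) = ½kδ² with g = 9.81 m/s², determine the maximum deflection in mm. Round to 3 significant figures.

25.8 mm

k = Gd⁴/(8D³N_a) = (76.3×10³)(2.1⁴)/(8·8.8³·9) = 30.243 N/mm
W = mg = 7.6 × 9.81 = 74.556 N
½kδ² − Wδ − Wh = 0 → δ = (W + √(W² + 2kWh))/k
δ = (74.556 + √(5558.6 + 491542))/30.243 = (74.556 + 705.05)/30.243 = 25.778 mm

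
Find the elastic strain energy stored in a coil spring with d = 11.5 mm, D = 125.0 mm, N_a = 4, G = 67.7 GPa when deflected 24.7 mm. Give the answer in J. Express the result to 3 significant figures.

5.78 J

k = Gd⁴/(8D³N_a) = (67.7×10³)(11.5⁴)/(8·125.0³·4) = 18.945 N/mm
U = ½kδ² = 0.5 × 18.945 × 24.7² = 5779.1 N·mm = 5.7791 J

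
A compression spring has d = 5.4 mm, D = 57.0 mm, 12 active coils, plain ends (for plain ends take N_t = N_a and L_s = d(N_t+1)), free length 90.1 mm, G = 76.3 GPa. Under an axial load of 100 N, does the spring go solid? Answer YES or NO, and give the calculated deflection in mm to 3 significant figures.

k = Gd⁴/(8D³N_a) = (76.3×10³)(5.4⁴)/(8·57.0³·12) = 3.6493 N/mm
N_t = 12; L_s = 5.4·13 = 70.2 mm; δ_solid = L₀ − L_s = 90.1 − 70.2 = 19.9 mm
δ = F/k = 100/3.6493 = 27.403 mm
δ ≥ δ_solid → spring goes solid

YES, δ = 27.4 mm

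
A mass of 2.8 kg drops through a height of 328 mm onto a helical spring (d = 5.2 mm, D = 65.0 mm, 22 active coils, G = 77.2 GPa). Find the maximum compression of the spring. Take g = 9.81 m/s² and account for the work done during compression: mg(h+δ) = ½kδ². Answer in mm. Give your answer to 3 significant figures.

150 mm

k = Gd⁴/(8D³N_a) = (77.2×10³)(5.2⁴)/(8·65.0³·22) = 1.1678 N/mm
W = mg = 2.8 × 9.81 = 27.468 N
½kδ² − Wδ − Wh = 0 → δ = (W + √(W² + 2kWh))/k
δ = (27.468 + √(754.49 + 21043.1))/1.1678 = (27.468 + 147.64)/1.1678 = 149.94 mm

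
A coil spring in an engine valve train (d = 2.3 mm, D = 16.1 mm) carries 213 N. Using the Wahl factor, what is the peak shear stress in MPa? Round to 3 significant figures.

Spring index C = D/d = 16.1/2.3 = 7.0000
K_W = (4C−1)/(4C−4) + 0.615/C = 27.000/24.000 + 0.0879 = 1.2129
τ₀ = 8FD/(πd³) = 8·213·16.1/(π·2.3³) = 27434.4/38.224 = 717.73 MPa
τ_max = K·τ₀ = 1.2129 × 717.73 = 870.51 MPa

871 MPa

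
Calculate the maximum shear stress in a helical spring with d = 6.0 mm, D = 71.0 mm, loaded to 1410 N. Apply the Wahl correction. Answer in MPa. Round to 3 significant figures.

1320 MPa

Spring index C = D/d = 71.0/6.0 = 11.8333
K_W = (4C−1)/(4C−4) + 0.615/C = 46.333/43.333 + 0.0520 = 1.1212
τ₀ = 8FD/(πd³) = 8·1410·71.0/(π·6.0³) = 800880/678.58 = 1180.2 MPa
τ_max = K·τ₀ = 1.1212 × 1180.2 = 1323.3 MPa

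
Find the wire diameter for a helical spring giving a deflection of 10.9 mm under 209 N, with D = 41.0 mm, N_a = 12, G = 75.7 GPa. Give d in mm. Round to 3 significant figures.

6.40 mm

Required rate k = F/δ = 209/10.9 = 19.174 N/mm
d = (8D³N_a·k / G)^(1/4) = (8·41.0³·12·19.174 / (75.7×10³))^0.25
  = (1675.9)^0.25 = 6.3983 mm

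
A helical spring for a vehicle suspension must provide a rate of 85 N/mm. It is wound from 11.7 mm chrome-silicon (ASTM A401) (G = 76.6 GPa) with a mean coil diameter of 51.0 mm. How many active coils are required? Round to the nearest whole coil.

N_a = Gd⁴/(8D³k) = (76.6×10³ × 11.7⁴)/(8 × 51.0³ × 85)
    = 1.4354e+09 / 9.02027e+07 = 15.91 → 16 coils

16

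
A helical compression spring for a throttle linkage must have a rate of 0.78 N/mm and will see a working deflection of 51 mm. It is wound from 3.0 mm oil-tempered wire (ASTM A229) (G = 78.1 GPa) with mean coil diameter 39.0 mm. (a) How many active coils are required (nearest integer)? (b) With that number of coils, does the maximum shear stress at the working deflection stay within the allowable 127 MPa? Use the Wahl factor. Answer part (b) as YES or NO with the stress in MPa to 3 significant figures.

N_a = Gd⁴/(8D³k) = (78.1×10³)(3.0⁴)/(8·39.0³·0.78) = 17.09 → N_a = 17
Actual rate k = Gd⁴/(8D³·17) = 0.78416 N/mm
Working load F = kδ = 0.78416·51 = 39.992 N
C = 39.0/3.0 = 13.0000; K_W = (4C−1)/(4C−4)+0.615/C = 1.1098
τ_max = K_W·8FD/(πd³) = 1.1098·147.1 = 163.25 MPa
τ_max > 127 MPa → exceeds allowable

(a) 17 coils; (b) NO, τ_max = 163 MPa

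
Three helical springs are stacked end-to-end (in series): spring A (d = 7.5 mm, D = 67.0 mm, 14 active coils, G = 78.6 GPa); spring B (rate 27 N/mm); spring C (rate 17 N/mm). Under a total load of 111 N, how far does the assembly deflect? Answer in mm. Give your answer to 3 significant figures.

25.7 mm

k_A = Gd⁴/(8D³N_a) = (78.6×10³)(7.5⁴)/(8·67.0³·14) = 7.3829 N/mm
Series: 1/k_eq = 1/7.3829 + 1/27 + 1/17 = 0.23131; k_eq = 4.3232 N/mm
δ = F/k_eq = 111/4.3232 = 25.675 mm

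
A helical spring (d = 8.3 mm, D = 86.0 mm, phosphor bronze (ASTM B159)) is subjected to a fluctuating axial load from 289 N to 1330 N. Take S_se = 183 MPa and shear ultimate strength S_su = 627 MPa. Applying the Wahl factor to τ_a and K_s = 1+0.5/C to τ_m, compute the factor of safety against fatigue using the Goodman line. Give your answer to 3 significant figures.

C = D/d = 86.0/8.3 = 10.3614; K_W = (4C−1)/(4C−4)+0.615/C = 1.1395; K_s = 1+0.5/C = 1.0483
F_a = (F_max−F_min)/2 = 520.5 N; F_m = (F_max+F_min)/2 = 809.5 N
τ_a = K_W·8F_aD/(πd³) = 1.1395 × 199.35 = 227.16 MPa
τ_m = K_s·8F_mD/(πd³) = 1.0483 × 310.04 = 325 MPa
Goodman: 1/n_f = τ_a/S_se + τ_m/S_su = 227.16/183 + 325/627 = 1.24130 + 0.51835 = 1.7596
n_f = 1/1.7596 = 0.5683

0.568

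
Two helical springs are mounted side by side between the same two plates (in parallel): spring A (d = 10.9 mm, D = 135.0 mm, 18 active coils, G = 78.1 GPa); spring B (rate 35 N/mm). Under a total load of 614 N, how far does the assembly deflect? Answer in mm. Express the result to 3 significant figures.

16.1 mm

k_A = Gd⁴/(8D³N_a) = (78.1×10³)(10.9⁴)/(8·135.0³·18) = 3.1117 N/mm
Parallel: k_eq = 3.1117 + 35 = 38.112 N/mm
δ = F/k_eq = 614/38.112 = 16.111 mm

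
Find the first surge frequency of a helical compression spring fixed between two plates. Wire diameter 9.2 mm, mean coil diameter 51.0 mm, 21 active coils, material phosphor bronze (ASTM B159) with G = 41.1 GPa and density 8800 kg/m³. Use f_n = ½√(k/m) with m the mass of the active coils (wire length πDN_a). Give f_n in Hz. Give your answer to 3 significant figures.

k = Gd⁴/(8D³N_a) = (41.1×10³)(9.2⁴)/(8·51.0³·21) = 13.212 N/mm = 13212 N/m
Wire length L = πDN_a = π·51.0·21 = 3364.6 mm
m = ρ·(πd²/4)·L = 8800 × 66.476×10⁻⁶ m² × 3.3646 m = 1.9683 kg
f_n = ½√(k/m) = 0.5·√(13212/1.9683) = 0.5·√(6712.5) = 40.965 Hz

41.0 Hz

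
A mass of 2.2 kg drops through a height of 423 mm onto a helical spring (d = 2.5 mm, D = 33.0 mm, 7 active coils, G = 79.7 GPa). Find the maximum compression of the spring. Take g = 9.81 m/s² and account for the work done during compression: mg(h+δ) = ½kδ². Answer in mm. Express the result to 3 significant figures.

k = Gd⁴/(8D³N_a) = (79.7×10³)(2.5⁴)/(8·33.0³·7) = 1.547 N/mm
W = mg = 2.2 × 9.81 = 21.582 N
½kδ² − Wδ − Wh = 0 → δ = (W + √(W² + 2kWh))/k
δ = (21.582 + √(465.78 + 28245.6))/1.547 = (21.582 + 169.44)/1.547 = 123.48 mm

123 mm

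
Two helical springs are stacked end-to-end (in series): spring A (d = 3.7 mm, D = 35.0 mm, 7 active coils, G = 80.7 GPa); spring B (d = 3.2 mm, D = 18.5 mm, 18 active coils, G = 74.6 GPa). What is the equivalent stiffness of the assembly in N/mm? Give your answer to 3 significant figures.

3.63 N/mm

k_A = Gd⁴/(8D³N_a) = (80.7×10³)(3.7⁴)/(8·35.0³·7) = 6.2992 N/mm
k_B = Gd⁴/(8D³N_a) = (74.6×10³)(3.2⁴)/(8·18.5³·18) = 8.5795 N/mm
Series: 1/k_eq = 1/6.2992 + 1/8.5795 = 0.27531; k_eq = 3.6323 N/mm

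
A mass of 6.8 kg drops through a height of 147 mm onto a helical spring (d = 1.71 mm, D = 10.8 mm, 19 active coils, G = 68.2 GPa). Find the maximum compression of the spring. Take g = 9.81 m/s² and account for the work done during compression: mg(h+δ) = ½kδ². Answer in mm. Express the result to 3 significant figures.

105 mm

k = Gd⁴/(8D³N_a) = (68.2×10³)(1.71⁴)/(8·10.8³·19) = 3.0455 N/mm
W = mg = 6.8 × 9.81 = 66.708 N
½kδ² − Wδ − Wh = 0 → δ = (W + √(W² + 2kWh))/k
δ = (66.708 + √(4450 + 59728.2))/3.0455 = (66.708 + 253.33)/3.0455 = 105.09 mm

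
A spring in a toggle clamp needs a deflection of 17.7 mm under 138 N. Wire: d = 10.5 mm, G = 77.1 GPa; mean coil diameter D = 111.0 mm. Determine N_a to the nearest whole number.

11

Required rate k = F/δ = 138/17.7 = 7.7966 N/mm
N_a = Gd⁴/(8D³k) = (77.1×10³ × 10.5⁴)/(8 × 111.0³ × 7.7966)
    = 9.37155e+08 / 8.53031e+07 = 10.99 → 11 coils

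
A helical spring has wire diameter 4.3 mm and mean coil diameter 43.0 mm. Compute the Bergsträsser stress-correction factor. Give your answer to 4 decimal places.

1.1351

C = D/d = 43.0/4.3 = 10.0000
K_B = (4C+2)/(4C−3) = 42.000/37.000 = 1.1351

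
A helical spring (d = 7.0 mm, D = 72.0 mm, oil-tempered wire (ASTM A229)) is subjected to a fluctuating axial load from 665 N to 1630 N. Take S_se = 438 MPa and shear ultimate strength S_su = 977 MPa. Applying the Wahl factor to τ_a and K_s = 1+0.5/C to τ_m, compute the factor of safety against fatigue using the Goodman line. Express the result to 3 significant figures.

0.752

C = D/d = 72.0/7.0 = 10.2857; K_W = (4C−1)/(4C−4)+0.615/C = 1.1406; K_s = 1+0.5/C = 1.0486
F_a = (F_max−F_min)/2 = 482.5 N; F_m = (F_max+F_min)/2 = 1147.5 N
τ_a = K_W·8F_aD/(πd³) = 1.1406 × 257.91 = 294.17 MPa
τ_m = K_s·8F_mD/(πd³) = 1.0486 × 613.38 = 643.2 MPa
Goodman: 1/n_f = τ_a/S_se + τ_m/S_su = 294.17/438 + 643.2/977 = 0.67161 + 0.65834 = 1.33
n_f = 1/1.33 = 0.7519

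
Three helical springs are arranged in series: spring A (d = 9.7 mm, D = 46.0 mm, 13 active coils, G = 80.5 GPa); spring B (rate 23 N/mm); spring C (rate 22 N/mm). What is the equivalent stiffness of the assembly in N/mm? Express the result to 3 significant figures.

9.70 N/mm

k_A = Gd⁴/(8D³N_a) = (80.5×10³)(9.7⁴)/(8·46.0³·13) = 70.401 N/mm
Series: 1/k_eq = 1/70.401 + 1/23 + 1/22 = 0.10314; k_eq = 9.6958 N/mm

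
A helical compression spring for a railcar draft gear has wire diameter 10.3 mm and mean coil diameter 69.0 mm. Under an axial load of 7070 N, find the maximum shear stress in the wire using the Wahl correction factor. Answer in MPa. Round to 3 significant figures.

Spring index C = D/d = 69.0/10.3 = 6.6990
K_W = (4C−1)/(4C−4) + 0.615/C = 25.796/22.796 + 0.0918 = 1.2234
τ₀ = 8FD/(πd³) = 8·7070·69.0/(π·10.3³) = 3.90264e+06/3432.9 = 1136.8 MPa
τ_max = K·τ₀ = 1.2234 × 1136.8 = 1390.8 MPa

1390 MPa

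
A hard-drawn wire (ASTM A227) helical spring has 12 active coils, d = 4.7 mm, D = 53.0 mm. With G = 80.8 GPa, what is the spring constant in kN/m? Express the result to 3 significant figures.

2.76 kN/m

k = Gd⁴/(8D³N_a) = (80.8×10³ × 4.7⁴) / (8 × 53.0³ × 12)
  = 3.94278e+07 / 1.42922e+07 = 2.7587 N/mm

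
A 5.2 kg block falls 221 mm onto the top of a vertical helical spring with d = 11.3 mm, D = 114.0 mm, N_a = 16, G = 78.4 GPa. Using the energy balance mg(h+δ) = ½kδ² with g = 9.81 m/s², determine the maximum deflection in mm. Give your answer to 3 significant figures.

k = Gd⁴/(8D³N_a) = (78.4×10³)(11.3⁴)/(8·114.0³·16) = 6.7407 N/mm
W = mg = 5.2 × 9.81 = 51.012 N
½kδ² − Wδ − Wh = 0 → δ = (W + √(W² + 2kWh))/k
δ = (51.012 + √(2602.2 + 151985))/6.7407 = (51.012 + 393.18)/6.7407 = 65.896 mm

65.9 mm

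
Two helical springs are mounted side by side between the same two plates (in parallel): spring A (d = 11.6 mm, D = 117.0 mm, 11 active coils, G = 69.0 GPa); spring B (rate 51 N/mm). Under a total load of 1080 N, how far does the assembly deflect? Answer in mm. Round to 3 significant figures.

18.0 mm

k_A = Gd⁴/(8D³N_a) = (69.0×10³)(11.6⁴)/(8·117.0³·11) = 8.8642 N/mm
Parallel: k_eq = 8.8642 + 51 = 59.864 N/mm
δ = F/k_eq = 1080/59.864 = 18.041 mm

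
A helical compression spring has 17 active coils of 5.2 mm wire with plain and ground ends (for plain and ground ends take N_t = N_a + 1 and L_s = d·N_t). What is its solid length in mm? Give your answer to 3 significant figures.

93.6 mm

plain and ground ends: N_t = N_a + 1 = 17 + 1 = 18
L_s = d·N_t = 5.2 × 18 = 93.6 mm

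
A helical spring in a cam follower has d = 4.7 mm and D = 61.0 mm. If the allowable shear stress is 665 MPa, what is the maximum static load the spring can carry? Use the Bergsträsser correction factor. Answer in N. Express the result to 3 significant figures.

C = D/d = 61.0/4.7 = 12.9787
K_B = (4C+2)/(4C−3) = 53.915/48.915 = 1.1022
τ_max = K·8FD/(πd³) → F_max = τ_allow·πd³/(8DK)
F_max = 665·π·4.7³/(8·61.0·1.1022) = 2.169e+05/537.88 = 403.25 N

403 N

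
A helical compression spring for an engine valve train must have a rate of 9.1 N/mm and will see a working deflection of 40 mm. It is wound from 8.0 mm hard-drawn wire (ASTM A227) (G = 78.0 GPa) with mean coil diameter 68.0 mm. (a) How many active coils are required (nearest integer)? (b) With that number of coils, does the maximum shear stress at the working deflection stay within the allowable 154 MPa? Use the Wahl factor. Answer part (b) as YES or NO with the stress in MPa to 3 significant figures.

(a) 14 coils; (b) YES, τ_max = 144 MPa

N_a = Gd⁴/(8D³k) = (78.0×10³)(8.0⁴)/(8·68.0³·9.1) = 13.96 → N_a = 14
Actual rate k = Gd⁴/(8D³·14) = 9.0721 N/mm
Working load F = kδ = 9.0721·40 = 362.89 N
C = 68.0/8.0 = 8.5000; K_W = (4C−1)/(4C−4)+0.615/C = 1.1724
τ_max = K_W·8FD/(πd³) = 1.1724·122.73 = 143.88 MPa
τ_max ≤ 154 MPa → acceptable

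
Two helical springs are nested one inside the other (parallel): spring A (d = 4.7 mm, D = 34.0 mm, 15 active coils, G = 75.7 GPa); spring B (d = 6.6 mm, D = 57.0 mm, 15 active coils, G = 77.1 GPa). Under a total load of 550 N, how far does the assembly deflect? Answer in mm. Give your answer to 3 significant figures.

38.2 mm

k_A = Gd⁴/(8D³N_a) = (75.7×10³)(4.7⁴)/(8·34.0³·15) = 7.8319 N/mm
k_B = Gd⁴/(8D³N_a) = (77.1×10³)(6.6⁴)/(8·57.0³·15) = 6.583 N/mm
Parallel: k_eq = 7.8319 + 6.583 = 14.415 N/mm
δ = F/k_eq = 550/14.415 = 38.155 mm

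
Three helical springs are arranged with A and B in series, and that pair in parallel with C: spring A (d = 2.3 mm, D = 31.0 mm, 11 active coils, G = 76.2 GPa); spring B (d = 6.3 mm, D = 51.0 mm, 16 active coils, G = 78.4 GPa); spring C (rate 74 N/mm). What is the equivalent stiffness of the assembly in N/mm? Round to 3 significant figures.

74.7 N/mm

k_A = Gd⁴/(8D³N_a) = (76.2×10³)(2.3⁴)/(8·31.0³·11) = 0.81339 N/mm
k_B = Gd⁴/(8D³N_a) = (78.4×10³)(6.3⁴)/(8·51.0³·16) = 7.2737 N/mm
Springs A,B series: k_AB = 1/(1/0.81339+1/7.2737) = 0.73158 N/mm; parallel with C: k_eq = 0.73158+74 = 74.732 N/mm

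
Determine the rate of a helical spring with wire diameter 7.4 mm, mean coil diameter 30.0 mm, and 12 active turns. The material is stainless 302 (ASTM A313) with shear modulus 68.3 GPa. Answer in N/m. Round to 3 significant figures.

k = Gd⁴/(8D³N_a) = (68.3×10³ × 7.4⁴) / (8 × 30.0³ × 12)
  = 2.04808e+08 / 2.592e+06 = 79.016 N/mm = 79016 N/m

79000 N/m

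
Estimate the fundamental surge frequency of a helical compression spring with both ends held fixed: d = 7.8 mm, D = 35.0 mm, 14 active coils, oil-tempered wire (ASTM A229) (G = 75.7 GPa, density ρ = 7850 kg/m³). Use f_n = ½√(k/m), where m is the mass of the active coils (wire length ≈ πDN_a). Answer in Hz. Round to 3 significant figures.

159 Hz

k = Gd⁴/(8D³N_a) = (75.7×10³)(7.8⁴)/(8·35.0³·14) = 58.352 N/mm = 58352 N/m
Wire length L = πDN_a = π·35.0·14 = 1539.4 mm
m = ρ·(πd²/4)·L = 7850 × 47.784×10⁻⁶ m² × 1.5394 m = 0.57742 kg
f_n = ½√(k/m) = 0.5·√(58352/0.57742) = 0.5·√(1.0105e+05) = 158.95 Hz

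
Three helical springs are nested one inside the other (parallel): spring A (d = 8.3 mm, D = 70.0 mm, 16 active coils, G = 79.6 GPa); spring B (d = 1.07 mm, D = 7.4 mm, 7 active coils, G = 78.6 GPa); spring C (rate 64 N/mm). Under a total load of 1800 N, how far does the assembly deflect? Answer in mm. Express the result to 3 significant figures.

23.3 mm

k_A = Gd⁴/(8D³N_a) = (79.6×10³)(8.3⁴)/(8·70.0³·16) = 8.6044 N/mm
k_B = Gd⁴/(8D³N_a) = (78.6×10³)(1.07⁴)/(8·7.4³·7) = 4.5402 N/mm
Parallel: k_eq = 8.6044 + 4.5402 + 64 = 77.145 N/mm
δ = F/k_eq = 1800/77.145 = 23.333 mm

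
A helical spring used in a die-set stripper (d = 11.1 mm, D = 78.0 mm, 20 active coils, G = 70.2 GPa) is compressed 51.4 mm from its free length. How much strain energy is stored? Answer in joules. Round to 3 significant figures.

18.5 J

k = Gd⁴/(8D³N_a) = (70.2×10³)(11.1⁴)/(8·78.0³·20) = 14.035 N/mm
U = ½kδ² = 0.5 × 14.035 × 51.4² = 18541 N·mm = 18.541 J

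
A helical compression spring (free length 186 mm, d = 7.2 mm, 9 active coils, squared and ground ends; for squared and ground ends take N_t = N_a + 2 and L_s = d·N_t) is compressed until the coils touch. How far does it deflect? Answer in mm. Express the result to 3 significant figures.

107 mm

N_t = 11; L_s = 7.2·11 = 79.2 mm
δ_solid = L₀ − L_s = 186 − 79.2 = 106.8 mm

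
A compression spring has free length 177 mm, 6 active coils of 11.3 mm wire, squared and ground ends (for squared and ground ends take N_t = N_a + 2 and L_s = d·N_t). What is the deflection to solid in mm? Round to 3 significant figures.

86.6 mm

N_t = 8; L_s = 11.3·8 = 90.4 mm
δ_solid = L₀ − L_s = 177 − 90.4 = 86.6 mm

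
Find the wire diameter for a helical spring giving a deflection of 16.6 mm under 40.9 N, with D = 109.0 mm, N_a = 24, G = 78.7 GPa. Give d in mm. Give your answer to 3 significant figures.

9.39 mm

Required rate k = F/δ = 40.9/16.6 = 2.4639 N/mm
d = (8D³N_a·k / G)^(1/4) = (8·109.0³·24·2.4639 / (78.7×10³))^0.25
  = (7784.3)^0.25 = 9.3930 mm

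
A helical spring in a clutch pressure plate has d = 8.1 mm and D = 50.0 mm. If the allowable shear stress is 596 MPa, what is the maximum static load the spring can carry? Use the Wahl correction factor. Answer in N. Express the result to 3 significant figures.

C = D/d = 50.0/8.1 = 6.1728
K_W = (4C−1)/(4C−4) + 0.615/C = 23.691/20.691 + 0.0996 = 1.2446
τ_max = K·8FD/(πd³) → F_max = τ_allow·πd³/(8DK)
F_max = 596·π·8.1³/(8·50.0·1.2446) = 9.9506e+05/497.85 = 1998.7 N

2000 N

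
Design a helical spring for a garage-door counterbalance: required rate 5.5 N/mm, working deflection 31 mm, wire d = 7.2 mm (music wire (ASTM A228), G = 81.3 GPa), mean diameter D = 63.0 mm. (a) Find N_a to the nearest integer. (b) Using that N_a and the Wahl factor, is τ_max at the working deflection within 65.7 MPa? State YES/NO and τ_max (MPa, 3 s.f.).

(a) 20 coils; (b) NO, τ_max = 84.9 MPa

N_a = Gd⁴/(8D³k) = (81.3×10³)(7.2⁴)/(8·63.0³·5.5) = 19.86 → N_a = 20
Actual rate k = Gd⁴/(8D³·20) = 5.4611 N/mm
Working load F = kδ = 5.4611·31 = 169.29 N
C = 63.0/7.2 = 8.7500; K_W = (4C−1)/(4C−4)+0.615/C = 1.1671
τ_max = K_W·8FD/(πd³) = 1.1671·72.765 = 84.921 MPa
τ_max > 65.7 MPa → exceeds allowable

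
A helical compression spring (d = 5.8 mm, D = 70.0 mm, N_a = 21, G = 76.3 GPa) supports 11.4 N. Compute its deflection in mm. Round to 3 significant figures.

7.61 mm

k = Gd⁴/(8D³N_a) = (76.3×10³)(5.8⁴)/(8·70.0³·21) = 1.4984 N/mm
δ = F/k = 11.4 / 1.4984 = 7.608 mm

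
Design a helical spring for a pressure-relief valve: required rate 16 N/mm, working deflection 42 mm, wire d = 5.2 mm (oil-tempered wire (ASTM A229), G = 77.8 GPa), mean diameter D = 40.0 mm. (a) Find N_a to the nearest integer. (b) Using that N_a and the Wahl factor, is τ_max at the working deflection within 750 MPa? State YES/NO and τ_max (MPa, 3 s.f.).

(a) 7 coils; (b) YES, τ_max = 576 MPa

N_a = Gd⁴/(8D³k) = (77.8×10³)(5.2⁴)/(8·40.0³·16) = 6.944 → N_a = 7
Actual rate k = Gd⁴/(8D³·7) = 15.872 N/mm
Working load F = kδ = 15.872·42 = 666.61 N
C = 40.0/5.2 = 7.6923; K_W = (4C−1)/(4C−4)+0.615/C = 1.1920
τ_max = K_W·8FD/(πd³) = 1.1920·482.91 = 575.64 MPa
τ_max ≤ 750 MPa → acceptable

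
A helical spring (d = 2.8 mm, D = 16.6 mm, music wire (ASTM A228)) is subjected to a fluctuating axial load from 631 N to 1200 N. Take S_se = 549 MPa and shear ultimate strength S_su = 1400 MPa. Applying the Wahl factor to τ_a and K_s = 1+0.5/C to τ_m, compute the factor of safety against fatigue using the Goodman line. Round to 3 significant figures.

0.382

C = D/d = 16.6/2.8 = 5.9286; K_W = (4C−1)/(4C−4)+0.615/C = 1.2559; K_s = 1+0.5/C = 1.0843
F_a = (F_max−F_min)/2 = 284.5 N; F_m = (F_max+F_min)/2 = 915.5 N
τ_a = K_W·8F_aD/(πd³) = 1.2559 × 547.84 = 688.04 MPa
τ_m = K_s·8F_mD/(πd³) = 1.0843 × 1762.9 = 1911.6 MPa
Goodman: 1/n_f = τ_a/S_se + τ_m/S_su = 688.04/549 + 1911.6/1400 = 1.25326 + 1.36543 = 2.6187
n_f = 1/2.6187 = 0.3819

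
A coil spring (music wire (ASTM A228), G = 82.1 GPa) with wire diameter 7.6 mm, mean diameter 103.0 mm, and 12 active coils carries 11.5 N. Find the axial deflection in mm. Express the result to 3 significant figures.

k = Gd⁴/(8D³N_a) = (82.1×10³)(7.6⁴)/(8·103.0³·12) = 2.611 N/mm
δ = F/k = 11.5 / 2.611 = 4.4044 mm

4.40 mm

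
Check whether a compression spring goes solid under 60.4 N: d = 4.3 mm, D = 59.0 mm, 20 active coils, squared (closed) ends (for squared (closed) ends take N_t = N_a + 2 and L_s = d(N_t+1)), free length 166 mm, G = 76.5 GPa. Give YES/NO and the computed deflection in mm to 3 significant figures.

k = Gd⁴/(8D³N_a) = (76.5×10³)(4.3⁴)/(8·59.0³·20) = 0.7959 N/mm
N_t = 22; L_s = 4.3·23 = 98.9 mm; δ_solid = L₀ − L_s = 166 − 98.9 = 67.1 mm
δ = F/k = 60.4/0.7959 = 75.889 mm
δ ≥ δ_solid → spring goes solid

YES, δ = 75.9 mm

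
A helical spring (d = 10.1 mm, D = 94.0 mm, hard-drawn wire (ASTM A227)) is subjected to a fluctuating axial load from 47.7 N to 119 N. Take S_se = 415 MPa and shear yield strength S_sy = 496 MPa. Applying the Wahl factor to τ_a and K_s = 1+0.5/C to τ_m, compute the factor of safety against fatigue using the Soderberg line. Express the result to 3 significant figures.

C = D/d = 94.0/10.1 = 9.3069; K_W = (4C−1)/(4C−4)+0.615/C = 1.1564; K_s = 1+0.5/C = 1.0537
F_a = (F_max−F_min)/2 = 35.65 N; F_m = (F_max+F_min)/2 = 83.35 N
τ_a = K_W·8F_aD/(πd³) = 1.1564 × 8.2825 = 9.5776 MPa
τ_m = K_s·8F_mD/(πd³) = 1.0537 × 19.365 = 20.405 MPa
Soderberg: 1/n_f = τ_a/S_se + τ_m/S_sy = 9.5776/415 + 20.405/496 = 0.02308 + 0.04114 = 0.064218
n_f = 1/0.064218 = 15.57

15.6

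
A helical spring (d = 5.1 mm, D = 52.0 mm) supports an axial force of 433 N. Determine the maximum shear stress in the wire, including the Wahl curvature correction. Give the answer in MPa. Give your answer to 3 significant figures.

Spring index C = D/d = 52.0/5.1 = 10.1961
K_W = (4C−1)/(4C−4) + 0.615/C = 39.784/36.784 + 0.0603 = 1.1419
τ₀ = 8FD/(πd³) = 8·433·52.0/(π·5.1³) = 180128/416.74 = 432.24 MPa
τ_max = K·τ₀ = 1.1419 × 432.24 = 493.56 MPa

494 MPa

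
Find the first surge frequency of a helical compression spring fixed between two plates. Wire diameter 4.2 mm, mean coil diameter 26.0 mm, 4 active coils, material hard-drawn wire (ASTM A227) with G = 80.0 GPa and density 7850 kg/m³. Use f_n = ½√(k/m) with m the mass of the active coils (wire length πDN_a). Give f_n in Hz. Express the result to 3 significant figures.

k = Gd⁴/(8D³N_a) = (80.0×10³)(4.2⁴)/(8·26.0³·4) = 44.261 N/mm = 44261 N/m
Wire length L = πDN_a = π·26.0·4 = 326.73 mm
m = ρ·(πd²/4)·L = 7850 × 13.854×10⁻⁶ m² × 0.32673 m = 0.035534 kg
f_n = ½√(k/m) = 0.5·√(44261/0.035534) = 0.5·√(1.2456e+06) = 558.03 Hz

558 Hz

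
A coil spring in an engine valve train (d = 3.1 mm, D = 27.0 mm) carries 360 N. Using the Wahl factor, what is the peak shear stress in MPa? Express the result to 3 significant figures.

Spring index C = D/d = 27.0/3.1 = 8.7097
K_W = (4C−1)/(4C−4) + 0.615/C = 33.839/30.839 + 0.0706 = 1.1679
τ₀ = 8FD/(πd³) = 8·360·27.0/(π·3.1³) = 77760/93.591 = 830.85 MPa
τ_max = K·τ₀ = 1.1679 × 830.85 = 970.34 MPa

970 MPa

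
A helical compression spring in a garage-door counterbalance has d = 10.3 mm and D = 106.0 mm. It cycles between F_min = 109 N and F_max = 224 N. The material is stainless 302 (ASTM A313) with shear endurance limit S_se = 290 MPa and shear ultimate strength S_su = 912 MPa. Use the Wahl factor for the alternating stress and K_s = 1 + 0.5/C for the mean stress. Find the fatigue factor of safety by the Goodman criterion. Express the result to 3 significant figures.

9.69

C = D/d = 106.0/10.3 = 10.2913; K_W = (4C−1)/(4C−4)+0.615/C = 1.1405; K_s = 1+0.5/C = 1.0486
F_a = (F_max−F_min)/2 = 57.5 N; F_m = (F_max+F_min)/2 = 166.5 N
τ_a = K_W·8F_aD/(πd³) = 1.1405 × 14.204 = 16.199 MPa
τ_m = K_s·8F_mD/(πd³) = 1.0486 × 41.129 = 43.127 MPa
Goodman: 1/n_f = τ_a/S_se + τ_m/S_su = 16.199/290 + 43.127/912 = 0.05586 + 0.04729 = 0.10315
n_f = 1/0.10315 = 9.695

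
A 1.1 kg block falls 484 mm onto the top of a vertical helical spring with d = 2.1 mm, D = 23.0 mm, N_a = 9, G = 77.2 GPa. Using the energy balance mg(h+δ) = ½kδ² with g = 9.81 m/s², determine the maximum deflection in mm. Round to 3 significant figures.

k = Gd⁴/(8D³N_a) = (77.2×10³)(2.1⁴)/(8·23.0³·9) = 1.7139 N/mm
W = mg = 1.1 × 9.81 = 10.791 N
½kδ² − Wδ − Wh = 0 → δ = (W + √(W² + 2kWh))/k
δ = (10.791 + √(116.45 + 17902.6))/1.7139 = (10.791 + 134.23)/1.7139 = 84.619 mm

84.6 mm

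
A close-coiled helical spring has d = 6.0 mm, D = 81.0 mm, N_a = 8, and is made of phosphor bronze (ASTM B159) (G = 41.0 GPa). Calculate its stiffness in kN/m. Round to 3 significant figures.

1.56 kN/m

k = Gd⁴/(8D³N_a) = (41.0×10³ × 6.0⁴) / (8 × 81.0³ × 8)
  = 5.3136e+07 / 3.40122e+07 = 1.5623 N/mm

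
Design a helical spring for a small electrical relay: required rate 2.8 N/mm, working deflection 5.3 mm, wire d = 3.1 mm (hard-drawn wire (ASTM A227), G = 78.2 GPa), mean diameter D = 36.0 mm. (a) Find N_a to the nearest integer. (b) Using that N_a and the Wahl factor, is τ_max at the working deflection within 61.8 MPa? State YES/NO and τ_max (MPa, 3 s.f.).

(a) 7 coils; (b) YES, τ_max = 50.7 MPa

N_a = Gd⁴/(8D³k) = (78.2×10³)(3.1⁴)/(8·36.0³·2.8) = 6.91 → N_a = 7
Actual rate k = Gd⁴/(8D³·7) = 2.7641 N/mm
Working load F = kδ = 2.7641·5.3 = 14.65 N
C = 36.0/3.1 = 11.6129; K_W = (4C−1)/(4C−4)+0.615/C = 1.1236
τ_max = K_W·8FD/(πd³) = 1.1236·45.081 = 50.654 MPa
τ_max ≤ 61.8 MPa → acceptable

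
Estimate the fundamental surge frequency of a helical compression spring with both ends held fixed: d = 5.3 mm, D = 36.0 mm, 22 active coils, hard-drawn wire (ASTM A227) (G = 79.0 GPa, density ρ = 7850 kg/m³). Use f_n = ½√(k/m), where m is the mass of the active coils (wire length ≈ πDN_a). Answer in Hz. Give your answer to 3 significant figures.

66.4 Hz

k = Gd⁴/(8D³N_a) = (79.0×10³)(5.3⁴)/(8·36.0³·22) = 7.5912 N/mm = 7591.2 N/m
Wire length L = πDN_a = π·36.0·22 = 2488.1 mm
m = ρ·(πd²/4)·L = 7850 × 22.062×10⁻⁶ m² × 2.4881 m = 0.43091 kg
f_n = ½√(k/m) = 0.5·√(7591.2/0.43091) = 0.5·√(17617) = 66.364 Hz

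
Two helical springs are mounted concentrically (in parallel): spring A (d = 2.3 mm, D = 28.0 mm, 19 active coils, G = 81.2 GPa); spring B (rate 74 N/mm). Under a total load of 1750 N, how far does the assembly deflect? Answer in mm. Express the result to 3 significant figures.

k_A = Gd⁴/(8D³N_a) = (81.2×10³)(2.3⁴)/(8·28.0³·19) = 0.681 N/mm
Parallel: k_eq = 0.681 + 74 = 74.681 N/mm
δ = F/k_eq = 1750/74.681 = 23.433 mm

23.4 mm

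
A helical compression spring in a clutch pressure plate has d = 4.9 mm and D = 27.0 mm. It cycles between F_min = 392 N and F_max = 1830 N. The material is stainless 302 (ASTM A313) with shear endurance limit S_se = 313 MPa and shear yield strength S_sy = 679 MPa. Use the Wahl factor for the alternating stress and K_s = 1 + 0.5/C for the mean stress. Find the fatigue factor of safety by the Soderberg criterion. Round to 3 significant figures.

0.363

C = D/d = 27.0/4.9 = 5.5102; K_W = (4C−1)/(4C−4)+0.615/C = 1.2779; K_s = 1+0.5/C = 1.0907
F_a = (F_max−F_min)/2 = 719 N; F_m = (F_max+F_min)/2 = 1111 N
τ_a = K_W·8F_aD/(πd³) = 1.2779 × 420.19 = 536.96 MPa
τ_m = K_s·8F_mD/(πd³) = 1.0907 × 649.28 = 708.19 MPa
Soderberg: 1/n_f = τ_a/S_se + τ_m/S_sy = 536.96/313 + 708.19/679 = 1.71553 + 1.04299 = 2.7585
n_f = 1/2.7585 = 0.3625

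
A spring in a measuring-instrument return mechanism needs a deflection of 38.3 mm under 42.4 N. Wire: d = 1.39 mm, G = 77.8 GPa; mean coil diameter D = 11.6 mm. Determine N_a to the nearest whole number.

21

Required rate k = F/δ = 42.4/38.3 = 1.107 N/mm
N_a = Gd⁴/(8D³k) = (77.8×10³ × 1.39⁴)/(8 × 11.6³ × 1.107)
    = 290428 / 13823.9 = 21.01 → 21 coils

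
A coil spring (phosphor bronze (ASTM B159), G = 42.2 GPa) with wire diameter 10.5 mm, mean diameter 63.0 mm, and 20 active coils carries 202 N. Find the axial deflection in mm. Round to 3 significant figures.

15.8 mm

k = Gd⁴/(8D³N_a) = (42.2×10³)(10.5⁴)/(8·63.0³·20) = 12.821 N/mm
δ = F/k = 202 / 12.821 = 15.755 mm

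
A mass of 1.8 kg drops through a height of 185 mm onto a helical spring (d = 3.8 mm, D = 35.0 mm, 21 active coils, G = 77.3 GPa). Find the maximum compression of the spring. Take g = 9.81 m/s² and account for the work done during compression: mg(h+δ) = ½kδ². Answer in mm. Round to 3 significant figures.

k = Gd⁴/(8D³N_a) = (77.3×10³)(3.8⁴)/(8·35.0³·21) = 2.2377 N/mm
W = mg = 1.8 × 9.81 = 17.658 N
½kδ² − Wδ − Wh = 0 → δ = (W + √(W² + 2kWh))/k
δ = (17.658 + √(311.8 + 14619.9))/2.2377 = (17.658 + 122.2)/2.2377 = 62.499 mm

62.5 mm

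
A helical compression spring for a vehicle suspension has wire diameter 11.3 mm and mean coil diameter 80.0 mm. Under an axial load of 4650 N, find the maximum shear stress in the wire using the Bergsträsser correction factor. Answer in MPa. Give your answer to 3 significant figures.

786 MPa

Spring index C = D/d = 80.0/11.3 = 7.0796
K_B = (4C+2)/(4C−3) = 30.319/25.319 = 1.1975
τ₀ = 8FD/(πd³) = 8·4650·80.0/(π·11.3³) = 2.976e+06/4533 = 656.52 MPa
τ_max = K·τ₀ = 1.1975 × 656.52 = 786.17 MPa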